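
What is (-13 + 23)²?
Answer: 100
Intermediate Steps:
(-13 + 23)² = 10² = 100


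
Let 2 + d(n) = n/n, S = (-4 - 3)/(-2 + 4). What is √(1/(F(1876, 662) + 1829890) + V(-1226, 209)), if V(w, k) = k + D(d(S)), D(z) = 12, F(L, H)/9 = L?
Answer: √753736901610570/1846774 ≈ 14.866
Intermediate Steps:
F(L, H) = 9*L
S = -7/2 ≈ -3.5000
d(n) = -1 (d(n) = -2 + n/n = -2 + 1 = -1)
V(w, k) = 12 + k (V(w, k) = k + 12 = 12 + k)
√(1/(F(1876, 662) + 1829890) + V(-1226, 209)) = √(1/(9*1876 + 1829890) + (12 + 209)) = √(1/(16884 + 1829890) + 221) = √(1/1846774 + 221) = √(408137055/1846774) = √753736901610570/1846774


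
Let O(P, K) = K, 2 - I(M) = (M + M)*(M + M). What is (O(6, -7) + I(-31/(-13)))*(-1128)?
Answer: 5289192/169 ≈ 31297.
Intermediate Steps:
I(M) = 2 - 4*M**2 (I(M) = 2 - (M + M)*(M + M) = 2 - 2*M*2*M = 2 - 4*M**2)
(O(6, -7) + I(-31/(-13)))*(-1128) = (-7 + (2 - 4*(-31/(-13))**2))*(-1128) = (-7 + (2 - 4*(-31*(-1/13))**2))*(-1128) = (-7 + (2 - 4*(31/13)**2))*(-1128) = (-7 + (2 - 4*961/169))*(-1128) = (-7 + (2 - 3844/169))*(-1128) = (-7 - 3506/169)*(-1128) = -4689/169*(-1128) = 5289192/169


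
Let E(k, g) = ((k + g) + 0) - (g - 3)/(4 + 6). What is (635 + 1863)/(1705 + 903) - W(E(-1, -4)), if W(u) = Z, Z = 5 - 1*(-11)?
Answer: -19615/1304 ≈ -15.042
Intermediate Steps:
E(k, g) = 3/10 + k + 9*g/10 (E(k, g) = ((g + k) + 0) - (-3 + g)/10 = (g + k) - (-3 + g)/10 = (g + k) - (-3/10 + g/10) = (g + k) + (3/10 - g/10) = 3/10 + k + 9*g/10)
Z = 16 (Z = 5 + 11 = 16)
W(u) = 16
(635 + 1863)/(1705 + 903) - W(E(-1, -4)) = (635 + 1863)/(1705 + 903) - 1*16 = 2498/2608 - 16 = 2498*(1/2608) - 16 = 1249/1304 - 16 = -19615/1304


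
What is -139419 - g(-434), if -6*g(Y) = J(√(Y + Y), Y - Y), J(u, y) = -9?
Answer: -278841/2 ≈ -1.3942e+5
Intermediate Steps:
g(Y) = 3/2 (g(Y) = -⅙*(-9) = 3/2)
-139419 - g(-434) = -139419 - 1*3/2 = -139419 - 3/2 = -278841/2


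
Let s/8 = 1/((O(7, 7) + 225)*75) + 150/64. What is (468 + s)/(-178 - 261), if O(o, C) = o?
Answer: -4234729/3819300 ≈ -1.1088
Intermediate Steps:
s = 163129/8700 (s = 8*(1/((7 + 225)*75) + 150/64) = 8*((1/75)/232 + 150*(1/64)) = 8*((1/232)*(1/75) + 75/32) = 8*(1/17400 + 75/32) = 8*(163129/69600) = 163129/8700 ≈ 18.750)
(468 + s)/(-178 - 261) = (468 + 163129/8700)/(-178 - 261) = (4234729/8700)/(-439) = (4234729/8700)*(-1/439) = -4234729/3819300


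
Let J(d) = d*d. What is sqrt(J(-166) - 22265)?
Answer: sqrt(5291) ≈ 72.739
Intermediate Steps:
J(d) = d**2
sqrt(J(-166) - 22265) = sqrt((-166)**2 - 22265) = sqrt(27556 - 22265) = sqrt(5291)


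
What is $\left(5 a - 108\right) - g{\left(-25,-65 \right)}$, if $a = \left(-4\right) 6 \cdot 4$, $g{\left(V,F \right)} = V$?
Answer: $-563$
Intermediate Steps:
$a = -96$ ($a = \left(-24\right) 4 = -96$)
$\left(5 a - 108\right) - g{\left(-25,-65 \right)} = \left(5 \left(-96\right) - 108\right) - -25 = \left(-480 - 108\right) + 25 = -588 + 25 = -563$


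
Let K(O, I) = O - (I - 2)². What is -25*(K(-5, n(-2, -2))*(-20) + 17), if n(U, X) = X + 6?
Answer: -4925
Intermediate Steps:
n(U, X) = 6 + X
K(O, I) = O - (-2 + I)²
-25*(K(-5, n(-2, -2))*(-20) + 17) = -25*((-5 - (-2 + (6 - 2))²)*(-20) + 17) = -25*((-5 - (-2 + 4)²)*(-20) + 17) = -25*((-5 - 1*2²)*(-20) + 17) = -25*((-5 - 1*4)*(-20) + 17) = -25*((-5 - 4)*(-20) + 17) = -25*(-9*(-20) + 17) = -25*(180 + 17) = -25*197 = -4925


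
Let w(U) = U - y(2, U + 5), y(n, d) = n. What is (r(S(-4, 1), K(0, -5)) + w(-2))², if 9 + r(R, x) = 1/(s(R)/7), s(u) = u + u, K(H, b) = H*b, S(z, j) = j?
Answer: 361/4 ≈ 90.250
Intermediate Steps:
s(u) = 2*u
w(U) = -2 + U (w(U) = U - 1*2 = U - 2 = -2 + U)
r(R, x) = -9 + 7/(2*R) (r(R, x) = -9 + 1/((2*R)/7) = -9 + 1/((2*R)*(⅐)) = -9 + 1/(2*R/7) = -9 + 7/(2*R))
(r(S(-4, 1), K(0, -5)) + w(-2))² = ((-9 + (7/2)/1) + (-2 - 2))² = ((-9 + (7/2)*1) - 4)² = ((-9 + 7/2) - 4)² = (-11/2 - 4)² = (-19/2)² = 361/4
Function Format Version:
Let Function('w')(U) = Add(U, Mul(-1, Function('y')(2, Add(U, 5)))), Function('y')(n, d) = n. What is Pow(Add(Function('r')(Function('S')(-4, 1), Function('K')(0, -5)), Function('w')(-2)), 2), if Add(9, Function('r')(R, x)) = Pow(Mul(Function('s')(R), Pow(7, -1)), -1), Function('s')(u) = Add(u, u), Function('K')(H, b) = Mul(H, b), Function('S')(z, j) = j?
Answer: Rational(361, 4) ≈ 90.250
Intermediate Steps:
Function('s')(u) = Mul(2, u)
Function('w')(U) = Add(-2, U) (Function('w')(U) = Add(U, Mul(-1, 2)) = Add(U, -2) = Add(-2, U))
Function('r')(R, x) = Add(-9, Mul(Rational(7, 2), Pow(R, -1))) (Function('r')(R, x) = Add(-9, Pow(Mul(Mul(2, R), Pow(7, -1)), -1)) = Add(-9, Pow(Mul(Mul(2, R), Rational(1, 7)), -1)) = Add(-9, Pow(Mul(Rational(2, 7), R), -1)) = Add(-9, Mul(Rational(7, 2), Pow(R, -1))))
Pow(Add(Function('r')(Function('S')(-4, 1), Function('K')(0, -5)), Function('w')(-2)), 2) = Pow(Add(Add(-9, Mul(Rational(7, 2), Pow(1, -1))), Add(-2, -2)), 2) = Pow(Add(Add(-9, Mul(Rational(7, 2), 1)), -4), 2) = Pow(Add(Add(-9, Rational(7, 2)), -4), 2) = Pow(Add(Rational(-11, 2), -4), 2) = Pow(Rational(-19, 2), 2) = Rational(361, 4)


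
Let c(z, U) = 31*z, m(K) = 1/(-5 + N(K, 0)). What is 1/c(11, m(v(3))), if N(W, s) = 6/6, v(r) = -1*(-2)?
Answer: 1/341 ≈ 0.0029326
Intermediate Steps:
v(r) = 2
N(W, s) = 1 (N(W, s) = 6*(⅙) = 1)
m(K) = -¼ (m(K) = 1/(-5 + 1) = 1/(-4) = -¼)
1/c(11, m(v(3))) = 1/(31*11) = 1/341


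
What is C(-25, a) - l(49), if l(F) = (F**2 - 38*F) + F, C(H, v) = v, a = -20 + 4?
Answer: -604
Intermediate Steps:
a = -16
l(F) = F**2 - 37*F
C(-25, a) - l(49) = -16 - 49*(-37 + 49) = -16 - 49*12 = -16 - 1*588 = -16 - 588 = -604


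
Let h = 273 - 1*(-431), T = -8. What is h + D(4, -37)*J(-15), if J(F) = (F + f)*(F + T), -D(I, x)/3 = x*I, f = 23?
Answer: -80992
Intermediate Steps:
D(I, x) = -3*I*x (D(I, x) = -3*x*I = -3*I*x)
J(F) = (-8 + F)*(23 + F) (J(F) = (F + 23)*(F - 8) = (23 + F)*(-8 + F) = (-8 + F)*(23 + F))
h = 704 (h = 273 + 431 = 704)
h + D(4, -37)*J(-15) = 704 + (-3*4*(-37))*(-184 + (-15)² + 15*(-15)) = 704 + 444*(-184 + 225 - 225) = 704 + 444*(-184) = 704 - 81696 = -80992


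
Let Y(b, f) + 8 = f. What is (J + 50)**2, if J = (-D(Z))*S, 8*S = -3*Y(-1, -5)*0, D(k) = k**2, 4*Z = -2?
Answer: 2500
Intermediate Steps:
Y(b, f) = -8 + f
Z = -1/2 (Z = (1/4)*(-2) = -1/2 ≈ -0.50000)
S = 0 (S = (-3*(-8 - 5)*0)/8 = (-3*(-13)*0)/8 = (39*0)/8 = (1/8)*0 = 0)
J = 0 (J = -(-1/2)**2*0 = -1*1/4*0 = -1/4*0 = 0)
(J + 50)**2 = (0 + 50)**2 = 50**2 = 2500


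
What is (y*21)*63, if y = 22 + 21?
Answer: 56889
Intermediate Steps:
y = 43
(y*21)*63 = (43*21)*63 = 903*63 = 56889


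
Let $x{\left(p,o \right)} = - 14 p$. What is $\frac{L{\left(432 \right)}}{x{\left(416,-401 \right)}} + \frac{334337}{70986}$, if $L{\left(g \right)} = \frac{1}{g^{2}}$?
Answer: $\frac{60565045899721}{12859092320256} \approx 4.7099$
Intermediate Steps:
$L{\left(g \right)} = \frac{1}{g^{2}}$
$\frac{L{\left(432 \right)}}{x{\left(416,-401 \right)}} + \frac{334337}{70986} = \frac{1}{186624 \left(\left(-14\right) 416\right)} + \frac{334337}{70986} = \frac{1}{186624 \left(-5824\right)} + 334337 \cdot \frac{1}{70986} = \frac{1}{186624} \left(- \frac{1}{5824}\right) + \frac{334337}{70986} = - \frac{1}{1086898176} + \frac{334337}{70986} = \frac{60565045899721}{12859092320256}$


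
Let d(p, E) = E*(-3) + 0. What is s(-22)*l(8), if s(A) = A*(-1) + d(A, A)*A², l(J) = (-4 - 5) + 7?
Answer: -63932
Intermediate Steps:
l(J) = -2 (l(J) = -9 + 7 = -2)
d(p, E) = -3*E (d(p, E) = -3*E + 0 = -3*E)
s(A) = -A - 3*A³ (s(A) = A*(-1) + (-3*A)*A² = -A - 3*A³)
s(-22)*l(8) = (-1*(-22) - 3*(-22)³)*(-2) = (22 - 3*(-10648))*(-2) = (22 + 31944)*(-2) = 31966*(-2) = -63932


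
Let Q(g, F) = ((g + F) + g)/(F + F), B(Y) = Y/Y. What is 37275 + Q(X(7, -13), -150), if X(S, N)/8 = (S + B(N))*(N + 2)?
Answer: 5592029/150 ≈ 37280.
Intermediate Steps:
B(Y) = 1
X(S, N) = 8*(1 + S)*(2 + N) (X(S, N) = 8*((S + 1)*(N + 2)) = 8*((1 + S)*(2 + N)) = 8*(1 + S)*(2 + N))
Q(g, F) = (F + 2*g)/(2*F) (Q(g, F) = ((F + g) + g)/((2*F)) = (F + 2*g)*(1/(2*F)) = (F + 2*g)/(2*F))
37275 + Q(X(7, -13), -150) = 37275 + ((16 + 8*(-13) + 16*7 + 8*(-13)*7) + (1/2)*(-150))/(-150) = 37275 - ((16 - 104 + 112 - 728) - 75)/150 = 37275 - (-704 - 75)/150 = 37275 - 1/150*(-779) = 37275 + 779/150 = 5592029/150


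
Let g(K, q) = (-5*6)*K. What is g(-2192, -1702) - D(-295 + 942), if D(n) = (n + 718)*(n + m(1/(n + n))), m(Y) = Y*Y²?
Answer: -1771066244802045/2166720184 ≈ -8.1740e+5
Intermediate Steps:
g(K, q) = -30*K
m(Y) = Y³
D(n) = (718 + n)*(n + 1/(8*n³)) (D(n) = (n + 718)*(n + (1/(n + n))³) = (718 + n)*(n + (1/(2*n))³) = (718 + n)*(n + 1/(8*n³)))
g(-2192, -1702) - D(-295 + 942) = -30*(-2192) - (718 + (-295 + 942) + 8*(-295 + 942)⁴*(718 + (-295 + 942)))/(8*(-295 + 942)³) = 65760 - (718 + 647 + 8*647⁴*(718 + 647))/(8*647³) = 65760 - (718 + 647 + 8*175233494881*1365)/(8*270840023) = 65760 - (718 + 647 + 1913549764100520)/(8*270840023) = 65760 - 1913549764101885/(8*270840023) = 65760 - 1*1913549764101885/2166720184 = 65760 - 1913549764101885/2166720184 = -1771066244802045/2166720184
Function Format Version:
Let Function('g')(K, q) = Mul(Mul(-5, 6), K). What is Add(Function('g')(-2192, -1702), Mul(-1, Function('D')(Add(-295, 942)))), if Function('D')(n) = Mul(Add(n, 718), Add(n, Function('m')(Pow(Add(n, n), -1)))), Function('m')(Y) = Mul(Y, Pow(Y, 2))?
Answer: Rational(-1771066244802045, 2166720184) ≈ -8.1740e+5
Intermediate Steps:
Function('g')(K, q) = Mul(-30, K)
Function('m')(Y) = Pow(Y, 3)
Function('D')(n) = Mul(Add(718, n), Add(n, Mul(Rational(1, 8), Pow(n, -3)))) (Function('D')(n) = Mul(Add(n, 718), Add(n, Pow(Pow(Add(n, n), -1), 3))) = Mul(Add(718, n), Add(n, Pow(Pow(Mul(2, n), -1), 3))) = Mul(Add(718, n), Add(n, Pow(Mul(Rational(1, 2), Pow(n, -1)), 3))) = Mul(Add(718, n), Add(n, Mul(Rational(1, 8), Pow(n, -3)))))
Add(Function('g')(-2192, -1702), Mul(-1, Function('D')(Add(-295, 942)))) = Add(Mul(-30, -2192), Mul(-1, Mul(Rational(1, 8), Pow(Add(-295, 942), -3), Add(718, Add(-295, 942), Mul(8, Pow(Add(-295, 942), 4), Add(718, Add(-295, 942))))))) = Add(65760, Mul(-1, Mul(Rational(1, 8), Pow(647, -3), Add(718, 647, Mul(8, Pow(647, 4), Add(718, 647)))))) = Add(65760, Mul(-1, Mul(Rational(1, 8), Rational(1, 270840023), Add(718, 647, Mul(8, 175233494881, 1365))))) = Add(65760, Mul(-1, Mul(Rational(1, 8), Rational(1, 270840023), Add(718, 647, 1913549764100520)))) = Add(65760, Mul(-1, Mul(Rational(1, 8), Rational(1, 270840023), 1913549764101885))) = Add(65760, Mul(-1, Rational(1913549764101885, 2166720184))) = Add(65760, Rational(-1913549764101885, 2166720184)) = Rational(-1771066244802045, 2166720184)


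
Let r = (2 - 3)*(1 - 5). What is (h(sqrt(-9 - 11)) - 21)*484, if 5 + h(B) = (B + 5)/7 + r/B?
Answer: -85668/7 - 1936*I*sqrt(5)/35 ≈ -12238.0 - 123.69*I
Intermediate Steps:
r = 4 (r = -1*(-4) = 4)
h(B) = -30/7 + 4/B + B/7 (h(B) = -5 + ((B + 5)/7 + 4/B) = -5 + ((5 + B)*(1/7) + 4/B) = -5 + ((5/7 + B/7) + 4/B) = -5 + (5/7 + 4/B + B/7) = -30/7 + 4/B + B/7)
(h(sqrt(-9 - 11)) - 21)*484 = ((28 + sqrt(-9 - 11)*(-30 + sqrt(-9 - 11)))/(7*(sqrt(-9 - 11))) - 21)*484 = ((28 + sqrt(-20)*(-30 + sqrt(-20)))/(7*(sqrt(-20))) - 21)*484 = ((28 + (2*I*sqrt(5))*(-30 + 2*I*sqrt(5)))/(7*((2*I*sqrt(5)))) - 21)*484 = ((-I*sqrt(5)/10)*(28 + 2*I*sqrt(5)*(-30 + 2*I*sqrt(5)))/7 - 21)*484 = (-I*sqrt(5)*(28 + 2*I*sqrt(5)*(-30 + 2*I*sqrt(5)))/70 - 21)*484 = (-21 - I*sqrt(5)*(28 + 2*I*sqrt(5)*(-30 + 2*I*sqrt(5)))/70)*484 = -10164 - 242*I*sqrt(5)*(28 + 2*I*sqrt(5)*(-30 + 2*I*sqrt(5)))/35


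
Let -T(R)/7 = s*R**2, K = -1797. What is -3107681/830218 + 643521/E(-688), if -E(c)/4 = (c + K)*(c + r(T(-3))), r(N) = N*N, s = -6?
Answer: -2195974911796931/586726783278160 ≈ -3.7428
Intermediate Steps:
T(R) = 42*R**2 (T(R) = -(-42)*R**2 = 42*R**2)
r(N) = N**2
E(c) = -4*(-1797 + c)*(142884 + c) (E(c) = -4*(c - 1797)*(c + (42*(-3)**2)**2) = -4*(-1797 + c)*(c + (42*9)**2) = -4*(-1797 + c)*(c + 378**2) = -4*(-1797 + c)*(c + 142884) = -4*(-1797 + c)*(142884 + c))
-3107681/830218 + 643521/E(-688) = -3107681/830218 + 643521/(1027050192 - 564348*(-688) - 4*(-688)**2) = -3107681*1/830218 + 643521/(1027050192 + 388271424 - 4*473344) = -3107681/830218 + 643521/(1027050192 + 388271424 - 1893376) = -3107681/830218 + 643521/1413428240 = -2195974911796931/586726783278160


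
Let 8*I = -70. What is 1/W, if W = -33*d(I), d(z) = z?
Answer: 4/1155 ≈ 0.0034632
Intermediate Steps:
I = -35/4 (I = (⅛)*(-70) = -35/4 ≈ -8.7500)
W = 1155/4 (W = -33*(-35/4) = 1155/4 ≈ 288.75)
1/W = 1/(1155/4) = 4/1155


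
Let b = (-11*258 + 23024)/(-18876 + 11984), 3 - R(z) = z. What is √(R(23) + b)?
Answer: 11*I*√2250238/3446 ≈ 4.7884*I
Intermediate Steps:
R(z) = 3 - z
b = -10093/3446 (b = (-2838 + 23024)/(-6892) = 20186*(-1/6892) = -10093/3446 ≈ -2.9289)
√(R(23) + b) = √((3 - 1*23) - 10093/3446) = √((3 - 23) - 10093/3446) = √(-20 - 10093/3446) = √(-79013/3446) = 11*I*√2250238/3446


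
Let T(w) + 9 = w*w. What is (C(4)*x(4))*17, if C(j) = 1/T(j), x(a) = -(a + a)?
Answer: -136/7 ≈ -19.429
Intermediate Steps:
T(w) = -9 + w² (T(w) = -9 + w*w = -9 + w²)
x(a) = -2*a
C(j) = 1/(-9 + j²)
(C(4)*x(4))*17 = ((-2*4)/(-9 + 4²))*17 = (-8/(-9 + 16))*17 = (-8/7)*17 = ((⅐)*(-8))*17 = -8/7*17 = -136/7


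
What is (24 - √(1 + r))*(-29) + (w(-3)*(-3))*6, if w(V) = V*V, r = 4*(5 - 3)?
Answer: -771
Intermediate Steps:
r = 8 (r = 4*2 = 8)
w(V) = V²
(24 - √(1 + r))*(-29) + (w(-3)*(-3))*6 = (24 - √(1 + 8))*(-29) + ((-3)²*(-3))*6 = (24 - √9)*(-29) + (9*(-3))*6 = (24 - 1*3)*(-29) - 27*6 = (24 - 3)*(-29) - 162 = 21*(-29) - 162 = -609 - 162 = -771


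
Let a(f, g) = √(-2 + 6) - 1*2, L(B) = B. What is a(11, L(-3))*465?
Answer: 0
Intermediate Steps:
a(f, g) = 0 (a(f, g) = √4 - 2 = 2 - 2 = 0)
a(11, L(-3))*465 = 0*465 = 0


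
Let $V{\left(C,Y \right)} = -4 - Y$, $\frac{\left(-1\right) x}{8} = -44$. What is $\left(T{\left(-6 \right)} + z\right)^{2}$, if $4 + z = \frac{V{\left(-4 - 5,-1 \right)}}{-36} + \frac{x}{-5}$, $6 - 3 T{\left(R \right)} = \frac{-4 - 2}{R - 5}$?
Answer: $\frac{2289526801}{435600} \approx 5256.0$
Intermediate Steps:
$x = 352$ ($x = \left(-8\right) \left(-44\right) = 352$)
$T{\left(R \right)} = 2 + \frac{2}{-5 + R}$ ($T{\left(R \right)} = 2 - \frac{\left(-4 - 2\right) \frac{1}{R - 5}}{3} = 2 - \frac{\left(-6\right) \frac{1}{-5 + R}}{3} = 2 + \frac{2}{-5 + R}$)
$z = - \frac{4459}{60}$ ($z = -4 + \left(\frac{-4 - -1}{-36} + \frac{352}{-5}\right) = -4 + \left(\left(-4 + 1\right) \left(- \frac{1}{36}\right) + 352 \left(- \frac{1}{5}\right)\right) = -4 - \frac{4219}{60} = - \frac{4459}{60} \approx -74.317$)
$\left(T{\left(-6 \right)} + z\right)^{2} = \left(\frac{2 \left(-4 - 6\right)}{-5 - 6} - \frac{4459}{60}\right)^{2} = \left(2 \frac{1}{-11} \left(-10\right) - \frac{4459}{60}\right)^{2} = \left(2 \left(- \frac{1}{11}\right) \left(-10\right) - \frac{4459}{60}\right)^{2} = \left(\frac{20}{11} - \frac{4459}{60}\right)^{2} = \left(- \frac{47849}{660}\right)^{2} = \frac{2289526801}{435600}$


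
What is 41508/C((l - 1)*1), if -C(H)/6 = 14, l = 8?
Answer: -3459/7 ≈ -494.14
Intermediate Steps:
C(H) = -84 (C(H) = -6*14 = -84)
41508/C((l - 1)*1) = 41508/(-84) = 41508*(-1/84) = -3459/7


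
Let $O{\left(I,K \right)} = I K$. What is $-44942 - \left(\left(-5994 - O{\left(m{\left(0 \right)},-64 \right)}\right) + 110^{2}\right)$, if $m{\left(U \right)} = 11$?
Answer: $-51752$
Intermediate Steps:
$-44942 - \left(\left(-5994 - O{\left(m{\left(0 \right)},-64 \right)}\right) + 110^{2}\right) = -44942 - \left(\left(-5994 - 11 \left(-64\right)\right) + 110^{2}\right) = -44942 - \left(\left(-5994 - -704\right) + 12100\right) = -44942 - \left(\left(-5994 + 704\right) + 12100\right) = -44942 - \left(-5290 + 12100\right) = -44942 - 6810 = -51752$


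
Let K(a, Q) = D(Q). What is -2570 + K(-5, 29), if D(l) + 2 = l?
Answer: -2543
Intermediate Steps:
D(l) = -2 + l
K(a, Q) = -2 + Q
-2570 + K(-5, 29) = -2570 + (-2 + 29) = -2570 + 27 = -2543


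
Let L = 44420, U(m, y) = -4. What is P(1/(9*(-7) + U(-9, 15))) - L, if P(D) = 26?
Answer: -44394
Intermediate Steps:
P(1/(9*(-7) + U(-9, 15))) - L = 26 - 1*44420 = 26 - 44420 = -44394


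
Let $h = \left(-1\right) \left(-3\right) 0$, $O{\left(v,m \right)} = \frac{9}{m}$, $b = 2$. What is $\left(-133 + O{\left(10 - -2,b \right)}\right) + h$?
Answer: $- \frac{257}{2} \approx -128.5$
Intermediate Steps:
$h = 0$ ($h = 3 \cdot 0 = 0$)
$\left(-133 + O{\left(10 - -2,b \right)}\right) + h = \left(-133 + \frac{9}{2}\right) + 0 = - \frac{257}{2} + 0 = - \frac{257}{2}$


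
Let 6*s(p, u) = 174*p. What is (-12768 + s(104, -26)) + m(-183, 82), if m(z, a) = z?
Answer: -9935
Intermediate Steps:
s(p, u) = 29*p (s(p, u) = (174*p)/6 = 29*p)
(-12768 + s(104, -26)) + m(-183, 82) = (-12768 + 29*104) - 183 = (-12768 + 3016) - 183 = -9752 - 183 = -9935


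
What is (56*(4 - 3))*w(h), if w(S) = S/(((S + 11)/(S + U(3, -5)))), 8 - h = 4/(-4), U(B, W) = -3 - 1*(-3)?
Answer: 1134/5 ≈ 226.80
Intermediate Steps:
U(B, W) = 0 (U(B, W) = -3 + 3 = 0)
h = 9 (h = 8 - 4/(-4) = 8 - 4*(-1)/4 = 8 - 1*(-1) = 8 + 1 = 9)
w(S) = S²/(11 + S) (w(S) = S/(((S + 11)/(S + 0))) = S/(((11 + S)/S)) = S*(S/(11 + S)) = S²/(11 + S))
(56*(4 - 3))*w(h) = (56*(4 - 3))*(9²/(11 + 9)) = (56*1)*(81/20) = 56*(81*(1/20)) = 56*(81/20) = 1134/5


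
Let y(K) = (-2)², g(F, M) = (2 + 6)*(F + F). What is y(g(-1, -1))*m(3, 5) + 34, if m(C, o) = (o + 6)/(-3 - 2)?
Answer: 126/5 ≈ 25.200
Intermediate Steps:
g(F, M) = 16*F (g(F, M) = 8*(2*F) = 16*F)
m(C, o) = -6/5 - o/5 (m(C, o) = (6 + o)/(-5) = (6 + o)*(-⅕) = -6/5 - o/5)
y(K) = 4
y(g(-1, -1))*m(3, 5) + 34 = 4*(-6/5 - ⅕*5) + 34 = 4*(-6/5 - 1) + 34 = 4*(-11/5) + 34 = -44/5 + 34 = 126/5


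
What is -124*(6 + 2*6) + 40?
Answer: -2192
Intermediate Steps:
-124*(6 + 2*6) + 40 = -124*(6 + 12) + 40 = -124*18 + 40 = -2232 + 40 = -2192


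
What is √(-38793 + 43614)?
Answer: √4821 ≈ 69.433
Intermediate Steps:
√(-38793 + 43614) = √4821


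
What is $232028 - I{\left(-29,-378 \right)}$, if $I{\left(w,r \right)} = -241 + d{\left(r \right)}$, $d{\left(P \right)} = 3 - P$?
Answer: $231888$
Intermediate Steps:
$I{\left(w,r \right)} = -238 - r$ ($I{\left(w,r \right)} = -241 - \left(-3 + r\right) = -238 - r$)
$232028 - I{\left(-29,-378 \right)} = 232028 - \left(-238 - -378\right) = 232028 - \left(-238 + 378\right) = 232028 - 140 = 231888$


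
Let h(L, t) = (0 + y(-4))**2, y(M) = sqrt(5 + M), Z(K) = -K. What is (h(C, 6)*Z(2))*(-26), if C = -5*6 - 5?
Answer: 52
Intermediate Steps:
C = -35 (C = -30 - 5 = -35)
h(L, t) = 1 (h(L, t) = (0 + sqrt(5 - 4))**2 = (0 + sqrt(1))**2 = (0 + 1)**2 = 1**2 = 1)
(h(C, 6)*Z(2))*(-26) = (1*(-1*2))*(-26) = (1*(-2))*(-26) = -2*(-26) = 52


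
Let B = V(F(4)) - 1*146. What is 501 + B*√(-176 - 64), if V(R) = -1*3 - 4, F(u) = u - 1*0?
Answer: 501 - 612*I*√15 ≈ 501.0 - 2370.3*I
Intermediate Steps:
F(u) = u (F(u) = u + 0 = u)
V(R) = -7 (V(R) = -3 - 4 = -7)
B = -153 (B = -7 - 1*146 = -7 - 146 = -153)
501 + B*√(-176 - 64) = 501 - 153*√(-176 - 64) = 501 - 612*I*√15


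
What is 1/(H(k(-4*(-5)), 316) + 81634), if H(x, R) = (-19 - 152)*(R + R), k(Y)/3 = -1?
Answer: -1/26438 ≈ -3.7824e-5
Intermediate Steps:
k(Y) = -3 (k(Y) = 3*(-1) = -3)
H(x, R) = -342*R
1/(H(k(-4*(-5)), 316) + 81634) = 1/(-342*316 + 81634) = 1/(-108072 + 81634) = 1/(-26438) = -1/26438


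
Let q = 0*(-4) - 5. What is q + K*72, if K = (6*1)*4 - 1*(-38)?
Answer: 4459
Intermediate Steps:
q = -5 (q = 0 - 5 = -5)
K = 62 (K = 6*4 + 38 = 24 + 38 = 62)
q + K*72 = -5 + 62*72 = -5 + 4464 = 4459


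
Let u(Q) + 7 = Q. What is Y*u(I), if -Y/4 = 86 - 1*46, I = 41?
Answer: -5440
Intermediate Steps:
u(Q) = -7 + Q
Y = -160 (Y = -4*(86 - 1*46) = -4*(86 - 46) = -4*40 = -160)
Y*u(I) = -160*(-7 + 41) = -160*34 = -5440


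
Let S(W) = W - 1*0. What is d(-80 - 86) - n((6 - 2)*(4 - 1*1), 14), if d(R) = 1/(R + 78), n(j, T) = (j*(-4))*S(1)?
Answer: 4223/88 ≈ 47.989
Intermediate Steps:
S(W) = W (S(W) = W + 0 = W)
n(j, T) = -4*j (n(j, T) = (j*(-4))*1 = -4*j*1 = -4*j)
d(R) = 1/(78 + R)
d(-80 - 86) - n((6 - 2)*(4 - 1*1), 14) = 1/(78 + (-80 - 86)) - (-4)*(6 - 2)*(4 - 1*1) = 1/(78 - 166) - (-4)*4*(4 - 1) = 1/(-88) - (-4)*4*3 = -1/88 - (-4)*12 = -1/88 - 1*(-48) = -1/88 + 48 = 4223/88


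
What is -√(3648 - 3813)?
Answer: -I*√165 ≈ -12.845*I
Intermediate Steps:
-√(3648 - 3813) = -√(-165) = -I*√165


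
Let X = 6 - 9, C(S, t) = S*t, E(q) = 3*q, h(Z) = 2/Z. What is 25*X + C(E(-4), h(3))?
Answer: -83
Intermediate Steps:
X = -3
25*X + C(E(-4), h(3)) = 25*(-3) + (3*(-4))*(2/3) = -75 - 24/3 = -75 - 12*⅔ = -75 - 8 = -83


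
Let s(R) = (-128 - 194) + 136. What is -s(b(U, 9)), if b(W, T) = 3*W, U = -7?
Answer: 186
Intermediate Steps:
s(R) = -186 (s(R) = -322 + 136 = -186)
-s(b(U, 9)) = -1*(-186) = 186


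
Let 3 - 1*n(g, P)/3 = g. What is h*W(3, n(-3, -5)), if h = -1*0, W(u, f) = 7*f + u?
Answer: 0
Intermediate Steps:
n(g, P) = 9 - 3*g
W(u, f) = u + 7*f
h = 0
h*W(3, n(-3, -5)) = 0*(3 + 7*(9 - 3*(-3))) = 0*(3 + 7*(9 + 9)) = 0*(3 + 7*18) = 0*(3 + 126) = 0*129 = 0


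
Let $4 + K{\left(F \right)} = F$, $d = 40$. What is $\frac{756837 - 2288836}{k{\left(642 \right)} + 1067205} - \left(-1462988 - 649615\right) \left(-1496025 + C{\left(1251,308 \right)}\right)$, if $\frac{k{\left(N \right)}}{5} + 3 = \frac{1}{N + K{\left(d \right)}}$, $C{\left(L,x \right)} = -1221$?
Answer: $- \frac{326952345763640971596}{103364975} \approx -3.1631 \cdot 10^{12}$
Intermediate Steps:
$K{\left(F \right)} = -4 + F$
$k{\left(N \right)} = -15 + \frac{5}{36 + N}$ ($k{\left(N \right)} = -15 + \frac{5}{N + \left(-4 + 40\right)} = -15 + \frac{5}{N + 36} = -15 + \frac{5}{36 + N}$)
$\frac{756837 - 2288836}{k{\left(642 \right)} + 1067205} - \left(-1462988 - 649615\right) \left(-1496025 + C{\left(1251,308 \right)}\right) = \frac{756837 - 2288836}{\frac{5 \left(-107 - 1926\right)}{36 + 642} + 1067205} - \left(-1462988 - 649615\right) \left(-1496025 - 1221\right) = - \frac{1531999}{\frac{5 \left(-107 - 1926\right)}{678} + 1067205} - \left(-2112603\right) \left(-1497246\right) = - \frac{1531999}{5 \cdot \frac{1}{678} \left(-2033\right) + 1067205} - 3163086391338 = - \frac{1531999}{- \frac{10165}{678} + 1067205} - 3163086391338 = - \frac{1531999}{\frac{723554825}{678}} - 3163086391338 = \left(-1531999\right) \frac{678}{723554825} - 3163086391338 = - \frac{148385046}{103364975} - 3163086391338 = - \frac{326952345763640971596}{103364975}$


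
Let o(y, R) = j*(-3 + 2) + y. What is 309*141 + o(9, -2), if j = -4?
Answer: 43582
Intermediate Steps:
o(y, R) = 4 + y (o(y, R) = -4*(-3 + 2) + y = -4*(-1) + y = 4 + y)
309*141 + o(9, -2) = 309*141 + (4 + 9) = 43569 + 13 = 43582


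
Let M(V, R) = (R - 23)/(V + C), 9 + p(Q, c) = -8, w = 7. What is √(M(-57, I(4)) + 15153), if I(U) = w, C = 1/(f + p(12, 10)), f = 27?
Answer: √4906041473/569 ≈ 123.10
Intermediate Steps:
p(Q, c) = -17 (p(Q, c) = -9 - 8 = -17)
C = ⅒ (C = 1/(27 - 17) = 1/10 = ⅒ ≈ 0.10000)
I(U) = 7
M(V, R) = (-23 + R)/(⅒ + V) (M(V, R) = (R - 23)/(V + ⅒) = (-23 + R)/(⅒ + V))
√(M(-57, I(4)) + 15153) = √(10*(-23 + 7)/(1 + 10*(-57)) + 15153) = √(10*(-16)/(1 - 570) + 15153) = √(10*(-16)/(-569) + 15153) = √(10*(-1/569)*(-16) + 15153) = √(160/569 + 15153) = √(8622217/569) = √4906041473/569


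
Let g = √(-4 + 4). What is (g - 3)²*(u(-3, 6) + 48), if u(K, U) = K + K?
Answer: 378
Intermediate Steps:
u(K, U) = 2*K
g = 0 (g = √0 = 0)
(g - 3)²*(u(-3, 6) + 48) = (0 - 3)²*(2*(-3) + 48) = (-3)²*(-6 + 48) = 9*42 = 378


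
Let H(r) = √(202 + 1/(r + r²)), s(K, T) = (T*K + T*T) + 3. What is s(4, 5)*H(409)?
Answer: 72*√631136362210/83845 ≈ 682.21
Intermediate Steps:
s(K, T) = 3 + T² + K*T (s(K, T) = (K*T + T²) + 3 = (T² + K*T) + 3 = 3 + T² + K*T)
s(4, 5)*H(409) = (3 + 5² + 4*5)*√((1 + 202*409 + 202*409²)/(409*(1 + 409))) = (3 + 25 + 20)*√((1/409)*(1 + 82618 + 202*167281)/410) = 48*√((1/409)*(1/410)*(1 + 82618 + 33790762)) = 48*√((1/409)*(1/410)*33873381) = 48*√(33873381/167690) = 48*(3*√631136362210/167690) = 72*√631136362210/83845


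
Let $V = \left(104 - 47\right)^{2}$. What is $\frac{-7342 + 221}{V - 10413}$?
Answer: $\frac{7121}{7164} \approx 0.994$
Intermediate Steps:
$V = 3249$ ($V = 57^{2} = 3249$)
$\frac{-7342 + 221}{V - 10413} = \frac{-7342 + 221}{3249 - 10413} = - \frac{7121}{-7164} = \left(-7121\right) \left(- \frac{1}{7164}\right) = \frac{7121}{7164}$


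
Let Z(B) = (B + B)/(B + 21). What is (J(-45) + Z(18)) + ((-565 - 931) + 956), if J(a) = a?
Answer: -7593/13 ≈ -584.08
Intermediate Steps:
Z(B) = 2*B/(21 + B) (Z(B) = (2*B)/(21 + B) = 2*B/(21 + B))
(J(-45) + Z(18)) + ((-565 - 931) + 956) = (-45 + 2*18/(21 + 18)) + ((-565 - 931) + 956) = (-45 + 2*18/39) + (-1496 + 956) = (-45 + 2*18*(1/39)) - 540 = (-45 + 12/13) - 540 = -573/13 - 540 = -7593/13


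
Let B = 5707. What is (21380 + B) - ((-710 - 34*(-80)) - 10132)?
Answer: 35209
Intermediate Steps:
(21380 + B) - ((-710 - 34*(-80)) - 10132) = (21380 + 5707) - ((-710 - 34*(-80)) - 10132) = 27087 - ((-710 + 2720) - 10132) = 27087 - (2010 - 10132) = 27087 - 1*(-8122) = 27087 + 8122 = 35209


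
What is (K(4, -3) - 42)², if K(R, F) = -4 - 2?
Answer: 2304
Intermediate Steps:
K(R, F) = -6
(K(4, -3) - 42)² = (-6 - 42)² = (-48)² = 2304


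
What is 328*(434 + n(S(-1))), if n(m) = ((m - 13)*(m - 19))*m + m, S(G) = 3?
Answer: 300776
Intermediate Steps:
n(m) = m + m*(-19 + m)*(-13 + m) (n(m) = ((-13 + m)*(-19 + m))*m + m = ((-19 + m)*(-13 + m))*m + m = m*(-19 + m)*(-13 + m) + m = m + m*(-19 + m)*(-13 + m))
328*(434 + n(S(-1))) = 328*(434 + 3*(248 + 3**2 - 32*3)) = 328*(434 + 3*(248 + 9 - 96)) = 328*(434 + 3*161) = 328*(434 + 483) = 328*917 = 300776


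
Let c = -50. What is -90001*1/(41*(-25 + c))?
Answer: 90001/3075 ≈ 29.269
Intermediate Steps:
-90001*1/(41*(-25 + c)) = -90001*1/(41*(-25 - 50)) = -90001/((-75*41)) = -90001/(-3075) = -90001*(-1/3075) = 90001/3075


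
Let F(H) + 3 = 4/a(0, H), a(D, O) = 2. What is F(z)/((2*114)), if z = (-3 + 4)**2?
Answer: -1/228 ≈ -0.0043860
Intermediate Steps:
z = 1 (z = 1**2 = 1)
F(H) = -1 (F(H) = -3 + 4/2 = -3 + 4*(1/2) = -3 + 2 = -1)
F(z)/((2*114)) = -1/(2*114) = -1/228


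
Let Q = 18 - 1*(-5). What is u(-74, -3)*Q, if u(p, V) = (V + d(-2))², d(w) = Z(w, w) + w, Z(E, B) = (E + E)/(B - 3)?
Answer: 10143/25 ≈ 405.72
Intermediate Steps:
Z(E, B) = 2*E/(-3 + B) (Z(E, B) = (2*E)/(-3 + B) = 2*E/(-3 + B))
d(w) = w + 2*w/(-3 + w) (d(w) = 2*w/(-3 + w) + w = w + 2*w/(-3 + w))
u(p, V) = (-6/5 + V)² (u(p, V) = (V - 2*(-1 - 2)/(-3 - 2))² = (V - 2*(-3)/(-5))² = (V - 2*(-⅕)*(-3))² = (V - 6/5)² = (-6/5 + V)²)
Q = 23 (Q = 18 + 5 = 23)
u(-74, -3)*Q = ((6 - 5*(-3))²/25)*23 = ((6 + 15)²/25)*23 = ((1/25)*21²)*23 = ((1/25)*441)*23 = (441/25)*23 = 10143/25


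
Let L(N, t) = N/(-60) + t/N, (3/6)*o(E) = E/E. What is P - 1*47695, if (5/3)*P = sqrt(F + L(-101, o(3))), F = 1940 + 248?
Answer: -47695 + sqrt(20103081915)/5050 ≈ -47667.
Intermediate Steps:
o(E) = 2 (o(E) = 2*(E/E) = 2*1 = 2)
F = 2188
L(N, t) = -N/60 + t/N (L(N, t) = N*(-1/60) + t/N = -N/60 + t/N)
P = sqrt(20103081915)/5050 (P = 3*sqrt(2188 + (-1/60*(-101) + 2/(-101)))/5 = 3*sqrt(2188 + (101/60 + 2*(-1/101)))/5 = 3*sqrt(2188 + (101/60 - 2/101))/5 = 3*sqrt(2188 + 10081/6060)/5 = 3*sqrt(13269361/6060)/5 = 3*(sqrt(20103081915)/3030)/5 = sqrt(20103081915)/5050 ≈ 28.076)
P - 1*47695 = sqrt(20103081915)/5050 - 1*47695 = sqrt(20103081915)/5050 - 47695 = -47695 + sqrt(20103081915)/5050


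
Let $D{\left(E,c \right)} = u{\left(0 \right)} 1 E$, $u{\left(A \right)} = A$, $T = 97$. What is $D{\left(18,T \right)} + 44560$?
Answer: $44560$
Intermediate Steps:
$D{\left(E,c \right)} = 0$ ($D{\left(E,c \right)} = 0 \cdot 1 E = 0 E = 0$)
$D{\left(18,T \right)} + 44560 = 0 + 44560 = 44560$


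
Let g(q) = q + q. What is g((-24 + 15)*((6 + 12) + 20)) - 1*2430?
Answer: -3114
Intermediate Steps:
g(q) = 2*q
g((-24 + 15)*((6 + 12) + 20)) - 1*2430 = 2*((-24 + 15)*((6 + 12) + 20)) - 1*2430 = 2*(-9*(18 + 20)) - 2430 = 2*(-9*38) - 2430 = 2*(-342) - 2430 = -684 - 2430 = -3114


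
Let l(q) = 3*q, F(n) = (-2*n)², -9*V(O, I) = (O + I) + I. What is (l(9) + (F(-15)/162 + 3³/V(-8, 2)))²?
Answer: 11282881/1296 ≈ 8705.9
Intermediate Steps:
V(O, I) = -2*I/9 - O/9 (V(O, I) = -((O + I) + I)/9 = -((I + O) + I)/9 = -(O + 2*I)/9 = -2*I/9 - O/9)
F(n) = 4*n²
(l(9) + (F(-15)/162 + 3³/V(-8, 2)))² = (3*9 + ((4*(-15)²)/162 + 3³/(-2/9*2 - ⅑*(-8))))² = (27 + ((4*225)*(1/162) + 27/(-4/9 + 8/9)))² = (27 + (900*(1/162) + 27/(4/9)))² = (27 + (50/9 + 27*(9/4)))² = (27 + (50/9 + 243/4))² = (27 + 2387/36)² = (3359/36)² = 11282881/1296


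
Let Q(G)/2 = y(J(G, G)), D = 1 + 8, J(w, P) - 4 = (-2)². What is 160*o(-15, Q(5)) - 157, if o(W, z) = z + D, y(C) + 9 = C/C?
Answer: -1277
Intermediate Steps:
J(w, P) = 8 (J(w, P) = 4 + (-2)² = 4 + 4 = 8)
y(C) = -8 (y(C) = -9 + C/C = -9 + 1 = -8)
D = 9
Q(G) = -16 (Q(G) = 2*(-8) = -16)
o(W, z) = 9 + z (o(W, z) = z + 9 = 9 + z)
160*o(-15, Q(5)) - 157 = 160*(9 - 16) - 157 = 160*(-7) - 157 = -1120 - 157 = -1277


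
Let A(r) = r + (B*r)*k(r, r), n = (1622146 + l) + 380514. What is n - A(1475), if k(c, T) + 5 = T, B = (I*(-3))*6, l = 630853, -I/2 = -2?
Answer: 158746038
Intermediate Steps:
I = 4 (I = -2*(-2) = 4)
B = -72 (B = (4*(-3))*6 = -12*6 = -72)
k(c, T) = -5 + T
n = 2633513 (n = (1622146 + 630853) + 380514 = 2252999 + 380514 = 2633513)
A(r) = r - 72*r*(-5 + r) (A(r) = r + (-72*r)*(-5 + r) = r - 72*r*(-5 + r))
n - A(1475) = 2633513 - 1475*(361 - 72*1475) = 2633513 - 1475*(361 - 106200) = 2633513 - 1475*(-105839) = 2633513 - 1*(-156112525) = 2633513 + 156112525 = 158746038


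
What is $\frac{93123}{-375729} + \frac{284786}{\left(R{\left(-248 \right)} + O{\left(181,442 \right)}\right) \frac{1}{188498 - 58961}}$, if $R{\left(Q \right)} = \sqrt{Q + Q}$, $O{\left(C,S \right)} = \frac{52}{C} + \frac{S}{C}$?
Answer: $\frac{103278866862705931548}{516423604639} - \frac{1208563907250402 i \sqrt{31}}{4123373} \approx 1.9999 \cdot 10^{8} - 1.6319 \cdot 10^{9} i$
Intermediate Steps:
$R{\left(Q \right)} = \sqrt{2} \sqrt{Q}$ ($R{\left(Q \right)} = \sqrt{2 Q} = \sqrt{2} \sqrt{Q}$)
$\frac{93123}{-375729} + \frac{284786}{\left(R{\left(-248 \right)} + O{\left(181,442 \right)}\right) \frac{1}{188498 - 58961}} = \frac{93123}{-375729} + \frac{284786}{\left(\sqrt{2} \sqrt{-248} + \frac{52 + 442}{181}\right) \frac{1}{188498 - 58961}} = 93123 \left(- \frac{1}{375729}\right) + \frac{284786}{\left(\sqrt{2} \cdot 2 i \sqrt{62} + \frac{1}{181} \cdot 494\right) \frac{1}{129537}} = - \frac{31041}{125243} + \frac{284786}{\left(4 i \sqrt{31} + \frac{494}{181}\right) \frac{1}{129537}} = - \frac{31041}{125243} + \frac{284786}{\left(\frac{494}{181} + 4 i \sqrt{31}\right) \frac{1}{129537}} = - \frac{31041}{125243} + \frac{284786}{\frac{494}{23446197} + \frac{4 i \sqrt{31}}{129537}}$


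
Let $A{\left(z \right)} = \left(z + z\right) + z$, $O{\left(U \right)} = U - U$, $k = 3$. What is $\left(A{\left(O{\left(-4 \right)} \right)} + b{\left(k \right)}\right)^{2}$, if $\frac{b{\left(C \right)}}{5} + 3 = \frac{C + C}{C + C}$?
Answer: $100$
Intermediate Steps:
$O{\left(U \right)} = 0$
$A{\left(z \right)} = 3 z$ ($A{\left(z \right)} = 2 z + z = 3 z$)
$b{\left(C \right)} = -10$ ($b{\left(C \right)} = -15 + 5 \frac{C + C}{C + C} = -15 + 5 \frac{2 C}{2 C} = -15 + 5 \cdot 2 C \frac{1}{2 C} = -15 + 5 \cdot 1 = -15 + 5 = -10$)
$\left(A{\left(O{\left(-4 \right)} \right)} + b{\left(k \right)}\right)^{2} = \left(3 \cdot 0 - 10\right)^{2} = \left(0 - 10\right)^{2} = \left(-10\right)^{2} = 100$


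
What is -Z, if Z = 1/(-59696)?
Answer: 1/59696 ≈ 1.6752e-5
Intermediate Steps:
Z = -1/59696 ≈ -1.6752e-5
-Z = -1*(-1/59696) = 1/59696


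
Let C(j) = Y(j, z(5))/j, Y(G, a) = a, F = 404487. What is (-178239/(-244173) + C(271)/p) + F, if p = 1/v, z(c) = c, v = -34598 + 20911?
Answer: 8916200091845/22056961 ≈ 4.0424e+5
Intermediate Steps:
v = -13687
p = -1/13687 (p = 1/(-13687) = -1/13687 ≈ -7.3062e-5)
C(j) = 5/j
(-178239/(-244173) + C(271)/p) + F = (-178239/(-244173) + (5/271)/(-1/13687)) + 404487 = (-178239*(-1/244173) + (5*(1/271))*(-13687)) + 404487 = (59413/81391 + (5/271)*(-13687)) + 404487 = (59413/81391 - 68435/271) + 404487 = -5553892162/22056961 + 404487 = 8916200091845/22056961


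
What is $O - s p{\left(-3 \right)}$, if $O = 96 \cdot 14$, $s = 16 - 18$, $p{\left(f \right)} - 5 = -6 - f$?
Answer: $1348$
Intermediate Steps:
$p{\left(f \right)} = -1 - f$ ($p{\left(f \right)} = 5 - \left(6 + f\right) = -1 - f$)
$s = -2$ ($s = 16 - 18 = -2$)
$O = 1344$
$O - s p{\left(-3 \right)} = 1344 - - 2 \left(-1 - -3\right) = 1344 - - 2 \left(-1 + 3\right) = 1344 - \left(-2\right) 2 = 1344 - -4 = 1344 + 4 = 1348$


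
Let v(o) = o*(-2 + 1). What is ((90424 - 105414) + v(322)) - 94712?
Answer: -110024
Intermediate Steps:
v(o) = -o (v(o) = o*(-1) = -o)
((90424 - 105414) + v(322)) - 94712 = ((90424 - 105414) - 1*322) - 94712 = (-14990 - 322) - 94712 = -15312 - 94712 = -110024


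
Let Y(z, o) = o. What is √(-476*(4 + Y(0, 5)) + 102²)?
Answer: 6*√170 ≈ 78.230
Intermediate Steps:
√(-476*(4 + Y(0, 5)) + 102²) = √(-476*(4 + 5) + 102²) = √(-476*9 + 10404) = √(-4284 + 10404) = √6120 = 6*√170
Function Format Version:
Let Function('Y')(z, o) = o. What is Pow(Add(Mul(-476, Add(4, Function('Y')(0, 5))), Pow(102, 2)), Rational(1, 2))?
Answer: Mul(6, Pow(170, Rational(1, 2))) ≈ 78.230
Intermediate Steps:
Pow(Add(Mul(-476, Add(4, Function('Y')(0, 5))), Pow(102, 2)), Rational(1, 2)) = Pow(Add(Mul(-476, Add(4, 5)), Pow(102, 2)), Rational(1, 2)) = Pow(Add(Mul(-476, 9), 10404), Rational(1, 2)) = Pow(Add(-4284, 10404), Rational(1, 2)) = Pow(6120, Rational(1, 2)) = Mul(6, Pow(170, Rational(1, 2)))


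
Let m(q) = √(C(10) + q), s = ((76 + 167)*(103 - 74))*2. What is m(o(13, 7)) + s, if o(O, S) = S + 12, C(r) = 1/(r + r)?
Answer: 14094 + √1905/10 ≈ 14098.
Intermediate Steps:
C(r) = 1/(2*r)
o(O, S) = 12 + S
s = 14094 (s = (243*29)*2 = 7047*2 = 14094)
m(q) = √(1/20 + q) (m(q) = √((½)/10 + q) = √((½)*(⅒) + q) = √(1/20 + q))
m(o(13, 7)) + s = √(5 + 100*(12 + 7))/10 + 14094 = √(5 + 100*19)/10 + 14094 = √(5 + 1900)/10 + 14094 = √1905/10 + 14094 = 14094 + √1905/10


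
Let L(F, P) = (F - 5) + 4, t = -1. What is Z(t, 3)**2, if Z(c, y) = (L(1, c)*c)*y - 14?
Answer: 196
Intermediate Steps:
L(F, P) = -1 + F (L(F, P) = (-5 + F) + 4 = -1 + F)
Z(c, y) = -14 (Z(c, y) = ((-1 + 1)*c)*y - 14 = (0*c)*y - 14 = 0*y - 14 = 0 - 14 = -14)
Z(t, 3)**2 = (-14)**2 = 196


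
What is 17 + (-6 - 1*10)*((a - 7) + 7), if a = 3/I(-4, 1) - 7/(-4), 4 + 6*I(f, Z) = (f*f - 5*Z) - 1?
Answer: -59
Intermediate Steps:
I(f, Z) = -5/6 - 5*Z/6 + f**2/6 (I(f, Z) = -2/3 + ((f*f - 5*Z) - 1)/6 = -2/3 + ((f**2 - 5*Z) - 1)/6 = -2/3 + (-1 + f**2 - 5*Z)/6 = -2/3 + (-1/6 - 5*Z/6 + f**2/6) = -5/6 - 5*Z/6 + f**2/6)
a = 19/4 (a = 3/(-5/6 - 5/6*1 + (1/6)*(-4)**2) - 7/(-4) = 3/(-5/6 - 5/6 + (1/6)*16) - 7*(-1/4) = 3/(-5/6 - 5/6 + 8/3) + 7/4 = 3/1 + 7/4 = 3*1 + 7/4 = 3 + 7/4 = 19/4 ≈ 4.7500)
17 + (-6 - 1*10)*((a - 7) + 7) = 17 + (-6 - 1*10)*((19/4 - 7) + 7) = 17 + (-6 - 10)*(-9/4 + 7) = 17 - 16*19/4 = 17 - 76 = -59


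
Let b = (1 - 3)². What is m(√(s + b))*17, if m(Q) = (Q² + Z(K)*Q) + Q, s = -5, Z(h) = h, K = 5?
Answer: -17 + 102*I ≈ -17.0 + 102.0*I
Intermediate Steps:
b = 4 (b = (-2)² = 4)
m(Q) = Q² + 6*Q (m(Q) = (Q² + 5*Q) + Q = Q² + 6*Q)
m(√(s + b))*17 = (√(-5 + 4)*(6 + √(-5 + 4)))*17 = (√(-1)*(6 + √(-1)))*17 = (I*(6 + I))*17 = 17*I*(6 + I)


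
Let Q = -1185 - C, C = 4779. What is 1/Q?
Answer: -1/5964 ≈ -0.00016767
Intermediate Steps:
Q = -5964 (Q = -1185 - 1*4779 = -1185 - 4779 = -5964)
1/Q = 1/(-5964) = -1/5964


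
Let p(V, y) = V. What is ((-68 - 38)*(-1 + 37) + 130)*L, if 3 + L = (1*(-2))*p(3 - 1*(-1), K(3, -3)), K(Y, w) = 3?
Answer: 40546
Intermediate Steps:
L = -11 (L = -3 + (1*(-2))*(3 - 1*(-1)) = -3 - 2*(3 + 1) = -3 - 2*4 = -3 - 8 = -11)
((-68 - 38)*(-1 + 37) + 130)*L = ((-68 - 38)*(-1 + 37) + 130)*(-11) = (-106*36 + 130)*(-11) = (-3816 + 130)*(-11) = -3686*(-11) = 40546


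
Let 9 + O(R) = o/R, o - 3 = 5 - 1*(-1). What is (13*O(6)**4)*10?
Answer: 3290625/8 ≈ 4.1133e+5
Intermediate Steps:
o = 9 (o = 3 + (5 - 1*(-1)) = 3 + (5 + 1) = 3 + 6 = 9)
O(R) = -9 + 9/R
(13*O(6)**4)*10 = (13*(-9 + 9/6)**4)*10 = (13*(-9 + 9*(1/6))**4)*10 = (13*(-9 + 3/2)**4)*10 = (13*(-15/2)**4)*10 = (13*(50625/16))*10 = (658125/16)*10 = 3290625/8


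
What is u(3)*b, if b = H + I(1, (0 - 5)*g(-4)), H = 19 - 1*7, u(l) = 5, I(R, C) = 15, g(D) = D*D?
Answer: 135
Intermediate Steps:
g(D) = D**2
H = 12 (H = 19 - 7 = 12)
b = 27 (b = 12 + 15 = 27)
u(3)*b = 5*27 = 135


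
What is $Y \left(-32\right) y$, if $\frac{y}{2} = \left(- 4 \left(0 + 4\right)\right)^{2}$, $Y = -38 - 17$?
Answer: $901120$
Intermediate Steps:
$Y = -55$
$y = 512$ ($y = 2 \left(- 4 \left(0 + 4\right)\right)^{2} = 2 \left(\left(-4\right) 4\right)^{2} = 2 \left(-16\right)^{2} = 2 \cdot 256 = 512$)
$Y \left(-32\right) y = \left(-55\right) \left(-32\right) 512 = 1760 \cdot 512 = 901120$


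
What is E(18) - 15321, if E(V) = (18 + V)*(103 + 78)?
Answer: -8805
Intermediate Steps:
E(V) = 3258 + 181*V (E(V) = (18 + V)*181 = 3258 + 181*V)
E(18) - 15321 = (3258 + 181*18) - 15321 = (3258 + 3258) - 15321 = 6516 - 15321 = -8805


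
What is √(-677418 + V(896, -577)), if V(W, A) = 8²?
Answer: I*√677354 ≈ 823.02*I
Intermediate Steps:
V(W, A) = 64
√(-677418 + V(896, -577)) = √(-677418 + 64) = √(-677354) = I*√677354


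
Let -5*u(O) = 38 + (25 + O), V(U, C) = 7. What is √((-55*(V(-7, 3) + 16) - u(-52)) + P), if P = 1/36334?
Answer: 3*I*√4630826252730/181670 ≈ 35.536*I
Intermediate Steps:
P = 1/36334 ≈ 2.7522e-5
u(O) = -63/5 - O/5 (u(O) = -(38 + (25 + O))/5 = -(63 + O)/5 = -63/5 - O/5)
√((-55*(V(-7, 3) + 16) - u(-52)) + P) = √((-55*(7 + 16) - (-63/5 - ⅕*(-52))) + 1/36334) = √((-55*23 - (-63/5 + 52/5)) + 1/36334) = √((-1265 - 1*(-11/5)) + 1/36334) = √((-1265 + 11/5) + 1/36334) = √(-6314/5 + 1/36334) = √(-229412871/181670) = 3*I*√4630826252730/181670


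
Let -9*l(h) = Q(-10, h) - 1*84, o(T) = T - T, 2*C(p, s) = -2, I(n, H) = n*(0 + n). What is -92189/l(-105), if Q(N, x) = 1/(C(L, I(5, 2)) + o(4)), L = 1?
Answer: -829701/85 ≈ -9761.2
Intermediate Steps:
I(n, H) = n² (I(n, H) = n*n = n²)
C(p, s) = -1 (C(p, s) = (½)*(-2) = -1)
o(T) = 0
Q(N, x) = -1 (Q(N, x) = 1/(-1 + 0) = 1/(-1) = -1)
l(h) = 85/9 (l(h) = -(-1 - 1*84)/9 = -(-1 - 84)/9 = -⅑*(-85) = 85/9)
-92189/l(-105) = -92189/85/9 = -92189*9/85 = -829701/85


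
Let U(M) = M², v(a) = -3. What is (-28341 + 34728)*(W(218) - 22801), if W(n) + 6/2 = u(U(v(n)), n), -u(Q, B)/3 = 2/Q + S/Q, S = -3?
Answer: -145647019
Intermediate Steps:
u(Q, B) = 3/Q (u(Q, B) = -3*(2/Q - 3/Q) = -(-3)/Q = 3/Q)
W(n) = -8/3 (W(n) = -3 + 3/((-3)²) = -3 + 3/9 = -3 + 3*(⅑) = -3 + ⅓ = -8/3)
(-28341 + 34728)*(W(218) - 22801) = (-28341 + 34728)*(-8/3 - 22801) = 6387*(-68411/3) = -145647019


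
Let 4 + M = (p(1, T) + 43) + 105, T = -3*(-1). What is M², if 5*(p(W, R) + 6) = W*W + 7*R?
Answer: 506944/25 ≈ 20278.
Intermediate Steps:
T = 3
p(W, R) = -6 + W²/5 + 7*R/5 (p(W, R) = -6 + (W*W + 7*R)/5 = -6 + (W² + 7*R)/5 = -6 + (W²/5 + 7*R/5) = -6 + W²/5 + 7*R/5)
M = 712/5 (M = -4 + (((-6 + (⅕)*1² + (7/5)*3) + 43) + 105) = -4 + (((-6 + (⅕)*1 + 21/5) + 43) + 105) = -4 + (((-6 + ⅕ + 21/5) + 43) + 105) = -4 + ((-8/5 + 43) + 105) = -4 + (207/5 + 105) = -4 + 732/5 = 712/5 ≈ 142.40)
M² = (712/5)² = 506944/25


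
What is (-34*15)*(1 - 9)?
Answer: 4080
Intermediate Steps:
(-34*15)*(1 - 9) = -510*(-8) = 4080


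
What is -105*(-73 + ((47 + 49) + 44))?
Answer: -7035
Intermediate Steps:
-105*(-73 + ((47 + 49) + 44)) = -105*(-73 + (96 + 44)) = -105*(-73 + 140) = -105*67 = -7035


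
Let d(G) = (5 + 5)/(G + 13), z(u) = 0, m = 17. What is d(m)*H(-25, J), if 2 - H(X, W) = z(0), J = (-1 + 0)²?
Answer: ⅔ ≈ 0.66667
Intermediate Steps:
J = 1 (J = (-1)² = 1)
d(G) = 10/(13 + G)
H(X, W) = 2 (H(X, W) = 2 - 1*0 = 2 + 0 = 2)
d(m)*H(-25, J) = (10/(13 + 17))*2 = (10/30)*2 = (10*(1/30))*2 = (⅓)*2 = ⅔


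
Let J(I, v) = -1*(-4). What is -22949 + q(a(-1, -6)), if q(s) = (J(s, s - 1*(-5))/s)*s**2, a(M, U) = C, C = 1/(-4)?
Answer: -22950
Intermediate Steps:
C = -1/4 ≈ -0.25000
a(M, U) = -1/4
J(I, v) = 4
q(s) = 4*s (q(s) = (4/s)*s**2 = 4*s)
-22949 + q(a(-1, -6)) = -22949 + 4*(-1/4) = -22949 - 1 = -22950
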